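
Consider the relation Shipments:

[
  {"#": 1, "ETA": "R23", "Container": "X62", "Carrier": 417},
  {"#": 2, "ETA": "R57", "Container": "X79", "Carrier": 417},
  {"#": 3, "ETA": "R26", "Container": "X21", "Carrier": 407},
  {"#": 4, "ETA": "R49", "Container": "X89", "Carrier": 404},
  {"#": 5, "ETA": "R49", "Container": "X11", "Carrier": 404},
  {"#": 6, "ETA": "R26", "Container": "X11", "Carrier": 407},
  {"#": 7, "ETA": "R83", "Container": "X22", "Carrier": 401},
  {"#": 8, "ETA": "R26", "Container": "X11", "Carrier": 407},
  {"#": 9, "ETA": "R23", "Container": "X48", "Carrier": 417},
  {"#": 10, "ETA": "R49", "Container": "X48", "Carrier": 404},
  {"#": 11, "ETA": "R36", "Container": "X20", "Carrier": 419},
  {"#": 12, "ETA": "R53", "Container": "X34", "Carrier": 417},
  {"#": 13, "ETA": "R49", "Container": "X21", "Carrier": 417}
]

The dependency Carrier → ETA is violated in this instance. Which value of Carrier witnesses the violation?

Carrier=417: rows 1, 2, 9, 12, 13 → ETA takes values {R23, R57, R53, R49} — violation
Carrier=407: rows 3, 6, 8 → ETA = R26, R26, R26 ✓
Carrier=404: rows 4, 5, 10 → ETA = R49, R49, R49 ✓
Carrier=401: row 7 → ETA = R83 ✓
Carrier=419: row 11 → ETA = R36 ✓
The only Carrier value with inconsistent ETA is Carrier=417.

417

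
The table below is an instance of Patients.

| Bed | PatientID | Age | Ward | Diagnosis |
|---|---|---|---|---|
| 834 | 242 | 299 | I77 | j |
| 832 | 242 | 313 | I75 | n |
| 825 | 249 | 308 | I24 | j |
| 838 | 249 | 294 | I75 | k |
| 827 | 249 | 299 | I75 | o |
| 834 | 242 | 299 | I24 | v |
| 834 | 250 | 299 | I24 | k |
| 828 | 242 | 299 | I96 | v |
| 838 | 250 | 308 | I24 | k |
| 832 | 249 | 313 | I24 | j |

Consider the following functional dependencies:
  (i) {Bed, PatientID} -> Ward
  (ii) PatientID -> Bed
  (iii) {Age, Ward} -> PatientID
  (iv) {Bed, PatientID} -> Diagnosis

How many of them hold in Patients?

(i) {Bed, PatientID} -> Ward: (Bed=834, PatientID=242): 2 rows → Ward takes values {I77, I24} — violation — fails.
(ii) PatientID -> Bed: PatientID=242: 4 rows → Bed takes values {834, 832, 828} — violation; PatientID=249: 4 rows → Bed takes values {825, 838, 827, 832} — violation; PatientID=250: 2 rows → Bed takes values {834, 838} — violation — fails.
(iii) {Age, Ward} -> PatientID: (Age=308, Ward=I24): 2 rows → PatientID takes values {249, 250} — violation; (Age=299, Ward=I24): 2 rows → PatientID takes values {242, 250} — violation — fails.
(iv) {Bed, PatientID} -> Diagnosis: (Bed=834, PatientID=242): 2 rows → Diagnosis takes values {j, v} — violation — fails.
None of the 4 dependencies hold.

0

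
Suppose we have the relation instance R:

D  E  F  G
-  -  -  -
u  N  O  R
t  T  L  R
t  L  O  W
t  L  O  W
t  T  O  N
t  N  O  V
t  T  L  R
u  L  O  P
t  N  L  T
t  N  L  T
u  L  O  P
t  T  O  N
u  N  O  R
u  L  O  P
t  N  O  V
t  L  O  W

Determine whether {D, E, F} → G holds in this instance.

(D=u, E=N, F=O): 2 rows → G = R, R ✓
(D=t, E=T, F=L): 2 rows → G = R, R ✓
(D=t, E=L, F=O): 3 rows → G = W, W, W ✓
(D=t, E=T, F=O): 2 rows → G = N, N ✓
(D=t, E=N, F=O): 2 rows → G = V, V ✓
(D=u, E=L, F=O): 3 rows → G = P, P, P ✓
(D=t, E=N, F=L): 2 rows → G = T, T ✓
Every {D, E, F} value is associated with a single G value, so {D, E, F} → G holds.

Yes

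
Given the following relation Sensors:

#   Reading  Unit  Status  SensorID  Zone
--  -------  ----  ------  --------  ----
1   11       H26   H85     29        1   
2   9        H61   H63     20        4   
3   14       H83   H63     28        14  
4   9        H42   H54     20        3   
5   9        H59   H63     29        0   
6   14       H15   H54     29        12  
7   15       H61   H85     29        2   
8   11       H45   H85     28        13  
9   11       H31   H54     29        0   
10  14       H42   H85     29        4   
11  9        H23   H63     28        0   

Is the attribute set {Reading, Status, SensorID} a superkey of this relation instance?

All 11 rows have distinct {Reading, Status, SensorID} values, so {Reading, Status, SensorID} → (all attributes) holds and {Reading, Status, SensorID} is a superkey.

Yes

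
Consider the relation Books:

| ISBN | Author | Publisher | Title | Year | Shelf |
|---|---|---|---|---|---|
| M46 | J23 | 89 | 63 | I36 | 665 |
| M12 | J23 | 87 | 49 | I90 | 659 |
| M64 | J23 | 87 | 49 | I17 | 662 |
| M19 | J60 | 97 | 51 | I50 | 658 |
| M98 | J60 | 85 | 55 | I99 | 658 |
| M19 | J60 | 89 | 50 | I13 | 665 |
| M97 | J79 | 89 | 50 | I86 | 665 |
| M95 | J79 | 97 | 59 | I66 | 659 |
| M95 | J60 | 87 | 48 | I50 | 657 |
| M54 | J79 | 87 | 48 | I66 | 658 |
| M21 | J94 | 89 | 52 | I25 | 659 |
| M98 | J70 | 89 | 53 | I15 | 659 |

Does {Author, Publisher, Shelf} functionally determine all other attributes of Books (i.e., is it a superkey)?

All 12 rows have distinct {Author, Publisher, Shelf} values, so {Author, Publisher, Shelf} → (all attributes) holds and {Author, Publisher, Shelf} is a superkey.

Yes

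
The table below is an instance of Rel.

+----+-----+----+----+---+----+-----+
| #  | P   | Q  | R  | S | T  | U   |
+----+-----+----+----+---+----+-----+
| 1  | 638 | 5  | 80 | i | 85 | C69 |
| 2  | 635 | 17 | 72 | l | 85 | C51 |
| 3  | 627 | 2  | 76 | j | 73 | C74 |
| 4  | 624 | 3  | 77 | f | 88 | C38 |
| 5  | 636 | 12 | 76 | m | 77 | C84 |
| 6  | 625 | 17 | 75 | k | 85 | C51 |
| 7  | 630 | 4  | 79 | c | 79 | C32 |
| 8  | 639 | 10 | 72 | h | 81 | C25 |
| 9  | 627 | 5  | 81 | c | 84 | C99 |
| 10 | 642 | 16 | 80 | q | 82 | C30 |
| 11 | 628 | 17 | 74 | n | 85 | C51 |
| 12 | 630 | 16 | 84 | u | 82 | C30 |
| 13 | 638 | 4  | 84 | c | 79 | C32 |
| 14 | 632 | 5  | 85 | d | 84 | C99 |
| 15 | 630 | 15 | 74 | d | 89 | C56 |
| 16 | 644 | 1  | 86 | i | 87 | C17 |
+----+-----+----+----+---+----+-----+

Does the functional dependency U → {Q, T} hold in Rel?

U=C69: row 1 → {Q,T} = (5, 85) ✓
U=C51: rows 2, 6, 11 → {Q,T} = (17, 85), (17, 85), (17, 85) ✓
U=C74: row 3 → {Q,T} = (2, 73) ✓
U=C38: row 4 → {Q,T} = (3, 88) ✓
U=C84: row 5 → {Q,T} = (12, 77) ✓
U=C32: rows 7, 13 → {Q,T} = (4, 79), (4, 79) ✓
U=C25: row 8 → {Q,T} = (10, 81) ✓
U=C99: rows 9, 14 → {Q,T} = (5, 84), (5, 84) ✓
U=C30: rows 10, 12 → {Q,T} = (16, 82), (16, 82) ✓
U=C56: row 15 → {Q,T} = (15, 89) ✓
U=C17: row 16 → {Q,T} = (1, 87) ✓
Every U value is associated with a single {Q, T} value, so U → {Q, T} holds.

Yes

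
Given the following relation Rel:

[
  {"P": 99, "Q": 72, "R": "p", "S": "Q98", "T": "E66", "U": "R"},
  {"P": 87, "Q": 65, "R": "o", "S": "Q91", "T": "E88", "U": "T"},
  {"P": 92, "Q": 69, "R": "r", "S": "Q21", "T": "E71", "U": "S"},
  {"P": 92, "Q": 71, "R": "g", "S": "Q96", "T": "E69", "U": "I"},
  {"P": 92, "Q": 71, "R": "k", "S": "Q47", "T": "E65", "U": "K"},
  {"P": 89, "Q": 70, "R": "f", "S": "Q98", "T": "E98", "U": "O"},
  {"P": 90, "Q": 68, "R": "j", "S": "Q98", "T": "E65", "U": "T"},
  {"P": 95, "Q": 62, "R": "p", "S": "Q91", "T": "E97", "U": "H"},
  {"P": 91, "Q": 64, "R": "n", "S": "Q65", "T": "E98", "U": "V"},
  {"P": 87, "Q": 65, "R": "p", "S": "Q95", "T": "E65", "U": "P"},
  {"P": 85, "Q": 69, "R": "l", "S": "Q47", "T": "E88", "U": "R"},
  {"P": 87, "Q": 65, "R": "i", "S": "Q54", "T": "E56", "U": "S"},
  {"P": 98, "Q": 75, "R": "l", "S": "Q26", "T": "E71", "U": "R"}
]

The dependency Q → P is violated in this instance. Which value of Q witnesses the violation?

69

Q=72: 1 row → P = 99 ✓
Q=65: 3 rows → P = 87, 87, 87 ✓
Q=69: 2 rows → P takes values {92, 85} — violation
Q=71: 2 rows → P = 92, 92 ✓
Q=70: 1 row → P = 89 ✓
Q=68: 1 row → P = 90 ✓
Q=62: 1 row → P = 95 ✓
Q=64: 1 row → P = 91 ✓
Q=75: 1 row → P = 98 ✓
The only Q value with inconsistent P is Q=69.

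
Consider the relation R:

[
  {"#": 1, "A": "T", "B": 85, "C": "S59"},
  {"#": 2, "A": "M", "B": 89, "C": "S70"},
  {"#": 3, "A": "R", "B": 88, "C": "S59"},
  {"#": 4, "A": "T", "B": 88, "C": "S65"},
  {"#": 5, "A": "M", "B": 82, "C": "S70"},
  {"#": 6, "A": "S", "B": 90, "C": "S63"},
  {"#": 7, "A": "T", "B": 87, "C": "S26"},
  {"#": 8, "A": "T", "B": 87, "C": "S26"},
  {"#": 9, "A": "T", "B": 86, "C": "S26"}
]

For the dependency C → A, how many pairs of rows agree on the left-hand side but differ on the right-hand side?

C=S59: violating pairs (1,3) — 1 pair.
C=S70: all 2 rows agree on A — 0 pairs.
C=S26: all 3 rows agree on A — 0 pairs.

1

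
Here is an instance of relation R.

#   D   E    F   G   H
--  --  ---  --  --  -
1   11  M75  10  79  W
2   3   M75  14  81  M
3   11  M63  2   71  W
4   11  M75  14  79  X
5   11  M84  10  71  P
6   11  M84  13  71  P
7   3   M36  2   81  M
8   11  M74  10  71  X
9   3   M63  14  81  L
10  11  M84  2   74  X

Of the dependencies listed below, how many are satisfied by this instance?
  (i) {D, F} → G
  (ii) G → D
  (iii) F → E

(i) {D, F} → G: (D=11, F=10): rows 1, 5, 8 → G takes values {79, 71} — violation; (D=11, F=2): rows 3, 10 → G takes values {71, 74} — violation — fails.
(ii) G → D: every LHS value maps to a single RHS value — holds.
(iii) F → E: F=10: rows 1, 5, 8 → E takes values {M75, M84, M74} — violation; F=14: rows 2, 4, 9 → E takes values {M75, M63} — violation; F=2: rows 3, 7, 10 → E takes values {M63, M36, M84} — violation — fails.
1 of the 3 dependencies holds.

1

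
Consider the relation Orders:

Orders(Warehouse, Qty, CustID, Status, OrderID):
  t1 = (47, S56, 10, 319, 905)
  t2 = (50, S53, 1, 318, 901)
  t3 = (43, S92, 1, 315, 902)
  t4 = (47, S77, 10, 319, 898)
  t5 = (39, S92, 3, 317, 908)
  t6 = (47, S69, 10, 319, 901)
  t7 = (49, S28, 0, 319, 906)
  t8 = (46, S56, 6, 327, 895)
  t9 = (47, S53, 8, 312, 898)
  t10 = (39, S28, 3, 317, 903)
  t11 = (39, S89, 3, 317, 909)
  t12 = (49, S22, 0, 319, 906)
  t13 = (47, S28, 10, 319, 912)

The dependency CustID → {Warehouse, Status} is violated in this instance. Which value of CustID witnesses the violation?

CustID=10: rows 1, 4, 6, 13 → {Warehouse,Status} = (47, 319), (47, 319), (47, 319), (47, 319) ✓
CustID=1: rows 2, 3 → {Warehouse,Status} takes values {(50, 318), (43, 315)} — violation
CustID=3: rows 5, 10, 11 → {Warehouse,Status} = (39, 317), (39, 317), (39, 317) ✓
CustID=0: rows 7, 12 → {Warehouse,Status} = (49, 319), (49, 319) ✓
CustID=6: row 8 → {Warehouse,Status} = (46, 327) ✓
CustID=8: row 9 → {Warehouse,Status} = (47, 312) ✓
The only CustID value with inconsistent RHS is CustID=1.

1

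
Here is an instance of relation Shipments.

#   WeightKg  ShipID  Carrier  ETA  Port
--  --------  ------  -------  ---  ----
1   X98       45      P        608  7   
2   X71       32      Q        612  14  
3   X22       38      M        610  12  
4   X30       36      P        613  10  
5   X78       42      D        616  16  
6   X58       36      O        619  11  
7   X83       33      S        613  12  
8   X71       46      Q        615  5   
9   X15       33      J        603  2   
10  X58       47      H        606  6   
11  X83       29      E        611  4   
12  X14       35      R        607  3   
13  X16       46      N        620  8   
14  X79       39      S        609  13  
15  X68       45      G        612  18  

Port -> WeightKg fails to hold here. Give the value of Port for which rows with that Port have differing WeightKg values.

Port=7: row 1 → WeightKg = X98 ✓
Port=14: row 2 → WeightKg = X71 ✓
Port=12: rows 3, 7 → WeightKg takes values {X22, X83} — violation
Port=10: row 4 → WeightKg = X30 ✓
Port=16: row 5 → WeightKg = X78 ✓
Port=11: row 6 → WeightKg = X58 ✓
Port=5: row 8 → WeightKg = X71 ✓
Port=2: row 9 → WeightKg = X15 ✓
Port=6: row 10 → WeightKg = X58 ✓
Port=4: row 11 → WeightKg = X83 ✓
Port=3: row 12 → WeightKg = X14 ✓
Port=8: row 13 → WeightKg = X16 ✓
Port=13: row 14 → WeightKg = X79 ✓
Port=18: row 15 → WeightKg = X68 ✓
The only Port value with inconsistent WeightKg is Port=12.

12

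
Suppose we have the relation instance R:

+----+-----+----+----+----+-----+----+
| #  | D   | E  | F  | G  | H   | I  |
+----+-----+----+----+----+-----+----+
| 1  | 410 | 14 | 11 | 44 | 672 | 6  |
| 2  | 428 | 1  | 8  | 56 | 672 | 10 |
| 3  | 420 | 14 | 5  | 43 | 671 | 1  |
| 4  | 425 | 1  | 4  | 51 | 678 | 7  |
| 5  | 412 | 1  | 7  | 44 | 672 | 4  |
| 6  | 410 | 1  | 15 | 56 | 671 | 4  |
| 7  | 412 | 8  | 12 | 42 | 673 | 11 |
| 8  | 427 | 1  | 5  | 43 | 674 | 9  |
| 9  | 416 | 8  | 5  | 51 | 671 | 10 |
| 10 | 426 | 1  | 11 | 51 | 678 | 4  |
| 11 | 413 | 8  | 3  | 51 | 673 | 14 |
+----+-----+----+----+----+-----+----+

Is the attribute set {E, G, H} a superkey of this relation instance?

Rows 4 and 10 have the same {E, G, H} value (E=1, G=51, H=678) but are distinct tuples, so {E, G, H} does not determine every attribute — not a superkey.

No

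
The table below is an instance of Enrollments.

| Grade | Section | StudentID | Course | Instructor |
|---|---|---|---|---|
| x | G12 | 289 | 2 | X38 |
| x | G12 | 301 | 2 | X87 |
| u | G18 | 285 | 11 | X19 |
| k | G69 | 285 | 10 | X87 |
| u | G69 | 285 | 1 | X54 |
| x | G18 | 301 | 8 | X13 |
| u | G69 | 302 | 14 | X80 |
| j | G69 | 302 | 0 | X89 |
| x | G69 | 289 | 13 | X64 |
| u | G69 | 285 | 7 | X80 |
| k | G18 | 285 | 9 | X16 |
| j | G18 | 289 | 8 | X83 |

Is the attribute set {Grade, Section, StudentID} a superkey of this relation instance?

Two distinct rows share (Grade=u, Section=G69, StudentID=285), so {Grade, Section, StudentID} does not determine every attribute — not a superkey.

No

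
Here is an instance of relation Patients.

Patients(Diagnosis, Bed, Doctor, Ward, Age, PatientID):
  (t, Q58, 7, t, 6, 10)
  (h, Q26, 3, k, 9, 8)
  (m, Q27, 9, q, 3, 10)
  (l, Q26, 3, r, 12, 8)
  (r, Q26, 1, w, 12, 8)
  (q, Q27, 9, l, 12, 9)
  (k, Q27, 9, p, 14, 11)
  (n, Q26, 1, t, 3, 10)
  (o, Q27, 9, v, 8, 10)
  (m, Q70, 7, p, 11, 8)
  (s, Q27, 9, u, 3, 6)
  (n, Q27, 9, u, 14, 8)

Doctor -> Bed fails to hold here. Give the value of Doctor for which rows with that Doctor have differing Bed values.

Doctor=7: 2 rows → Bed takes values {Q58, Q70} — violation
Doctor=3: 2 rows → Bed = Q26, Q26 ✓
Doctor=9: 6 rows → Bed = Q27, Q27, Q27, Q27, Q27, Q27 ✓
Doctor=1: 2 rows → Bed = Q26, Q26 ✓
The only Doctor value with inconsistent Bed is Doctor=7.

7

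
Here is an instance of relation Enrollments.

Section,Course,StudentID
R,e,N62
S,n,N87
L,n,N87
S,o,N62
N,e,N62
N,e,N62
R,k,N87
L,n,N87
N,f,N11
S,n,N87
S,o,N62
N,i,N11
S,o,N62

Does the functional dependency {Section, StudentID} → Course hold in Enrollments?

No

(Section=R, StudentID=N62): 1 row → Course = e ✓
(Section=S, StudentID=N87): 2 rows → Course = n, n ✓
(Section=L, StudentID=N87): 2 rows → Course = n, n ✓
(Section=S, StudentID=N62): 3 rows → Course = o, o, o ✓
(Section=N, StudentID=N62): 2 rows → Course = e, e ✓
(Section=R, StudentID=N87): 1 row → Course = k ✓
(Section=N, StudentID=N11): 2 rows → Course takes values {f, i} — violation
Two rows agree on {Section, StudentID} but differ on Course, so {Section, StudentID} → Course does not hold.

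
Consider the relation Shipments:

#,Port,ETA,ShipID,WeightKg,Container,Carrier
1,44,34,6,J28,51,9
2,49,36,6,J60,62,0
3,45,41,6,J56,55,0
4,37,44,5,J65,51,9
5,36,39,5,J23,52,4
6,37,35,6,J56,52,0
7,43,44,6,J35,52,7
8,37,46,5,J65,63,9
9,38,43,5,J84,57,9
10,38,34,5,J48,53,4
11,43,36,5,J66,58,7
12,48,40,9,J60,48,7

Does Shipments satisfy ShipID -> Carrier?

No

ShipID=6: rows 1, 2, 3, 6, 7 → Carrier takes values {9, 0, 7} — violation
ShipID=5: rows 4, 5, 8, 9, 10, 11 → Carrier takes values {9, 4, 7} — violation
ShipID=9: row 12 → Carrier = 7 ✓
Two rows agree on ShipID but differ on Carrier, so ShipID -> Carrier does not hold.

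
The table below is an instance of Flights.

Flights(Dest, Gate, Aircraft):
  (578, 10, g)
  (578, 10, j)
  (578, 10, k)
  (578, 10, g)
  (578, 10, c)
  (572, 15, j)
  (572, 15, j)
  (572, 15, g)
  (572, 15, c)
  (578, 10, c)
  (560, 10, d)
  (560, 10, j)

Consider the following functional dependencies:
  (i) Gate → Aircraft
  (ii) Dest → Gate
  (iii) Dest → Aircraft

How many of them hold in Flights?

(i) Gate → Aircraft: Gate=10: 8 rows → Aircraft takes values {g, j, k, c, d} — violation; Gate=15: 4 rows → Aircraft takes values {j, g, c} — violation — fails.
(ii) Dest → Gate: every LHS value maps to a single RHS value — holds.
(iii) Dest → Aircraft: Dest=578: 6 rows → Aircraft takes values {g, j, k, c} — violation; Dest=572: 4 rows → Aircraft takes values {j, g, c} — violation; Dest=560: 2 rows → Aircraft takes values {d, j} — violation — fails.
1 of the 3 dependencies holds.

1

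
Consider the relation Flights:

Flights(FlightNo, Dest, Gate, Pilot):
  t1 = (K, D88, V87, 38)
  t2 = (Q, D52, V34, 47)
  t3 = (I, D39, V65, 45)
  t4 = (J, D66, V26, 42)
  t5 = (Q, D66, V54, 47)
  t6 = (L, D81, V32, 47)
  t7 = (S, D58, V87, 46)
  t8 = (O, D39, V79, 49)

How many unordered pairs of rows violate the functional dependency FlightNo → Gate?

1

FlightNo=Q: violating pairs (2,5) — 1 pair.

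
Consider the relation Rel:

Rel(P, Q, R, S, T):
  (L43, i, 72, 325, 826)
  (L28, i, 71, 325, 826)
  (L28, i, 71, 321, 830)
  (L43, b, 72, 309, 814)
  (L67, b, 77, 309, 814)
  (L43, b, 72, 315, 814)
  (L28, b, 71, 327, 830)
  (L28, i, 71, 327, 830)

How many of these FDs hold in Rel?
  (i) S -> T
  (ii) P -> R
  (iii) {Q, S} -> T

(i) S -> T: every LHS value maps to a single RHS value — holds.
(ii) P -> R: every LHS value maps to a single RHS value — holds.
(iii) {Q, S} -> T: every LHS value maps to a single RHS value — holds.
3 of the 3 dependencies hold.

3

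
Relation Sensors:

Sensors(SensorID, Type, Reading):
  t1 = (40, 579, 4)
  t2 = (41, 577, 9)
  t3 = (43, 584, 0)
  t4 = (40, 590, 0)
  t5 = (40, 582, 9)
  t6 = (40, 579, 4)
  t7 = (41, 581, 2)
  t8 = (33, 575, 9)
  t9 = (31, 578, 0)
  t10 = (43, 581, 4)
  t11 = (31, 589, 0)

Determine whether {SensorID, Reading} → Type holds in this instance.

No

(SensorID=40, Reading=4): rows 1, 6 → Type = 579, 579 ✓
(SensorID=41, Reading=9): row 2 → Type = 577 ✓
(SensorID=43, Reading=0): row 3 → Type = 584 ✓
(SensorID=40, Reading=0): row 4 → Type = 590 ✓
(SensorID=40, Reading=9): row 5 → Type = 582 ✓
(SensorID=41, Reading=2): row 7 → Type = 581 ✓
(SensorID=33, Reading=9): row 8 → Type = 575 ✓
(SensorID=31, Reading=0): rows 9, 11 → Type takes values {578, 589} — violation
(SensorID=43, Reading=4): row 10 → Type = 581 ✓
Two rows agree on {SensorID, Reading} but differ on Type, so {SensorID, Reading} → Type does not hold.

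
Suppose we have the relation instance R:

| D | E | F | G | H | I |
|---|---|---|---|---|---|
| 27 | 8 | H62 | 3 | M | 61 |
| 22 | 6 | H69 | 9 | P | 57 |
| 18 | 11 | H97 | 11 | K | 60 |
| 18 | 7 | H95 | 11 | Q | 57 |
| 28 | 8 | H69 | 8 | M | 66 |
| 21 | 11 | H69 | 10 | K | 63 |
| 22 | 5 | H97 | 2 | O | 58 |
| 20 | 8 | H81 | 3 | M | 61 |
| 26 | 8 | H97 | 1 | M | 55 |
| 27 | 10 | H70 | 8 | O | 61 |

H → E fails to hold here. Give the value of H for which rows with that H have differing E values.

H=M: 4 rows → E = 8, 8, 8, 8 ✓
H=P: 1 row → E = 6 ✓
H=K: 2 rows → E = 11, 11 ✓
H=Q: 1 row → E = 7 ✓
H=O: 2 rows → E takes values {5, 10} — violation
The only H value with inconsistent E is H=O.

O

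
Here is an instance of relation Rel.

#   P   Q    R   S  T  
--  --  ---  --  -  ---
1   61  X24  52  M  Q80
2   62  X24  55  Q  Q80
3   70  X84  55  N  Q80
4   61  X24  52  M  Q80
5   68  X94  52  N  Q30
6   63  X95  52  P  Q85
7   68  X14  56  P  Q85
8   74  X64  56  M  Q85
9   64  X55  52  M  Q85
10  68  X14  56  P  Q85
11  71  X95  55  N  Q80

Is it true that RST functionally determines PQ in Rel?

No

(R=52, S=M, T=Q80): rows 1, 4 → {P,Q} = (61, X24), (61, X24) ✓
(R=55, S=Q, T=Q80): row 2 → {P,Q} = (62, X24) ✓
(R=55, S=N, T=Q80): rows 3, 11 → {P,Q} takes values {(70, X84), (71, X95)} — violation
(R=52, S=N, T=Q30): row 5 → {P,Q} = (68, X94) ✓
(R=52, S=P, T=Q85): row 6 → {P,Q} = (63, X95) ✓
(R=56, S=P, T=Q85): rows 7, 10 → {P,Q} = (68, X14), (68, X14) ✓
(R=56, S=M, T=Q85): row 8 → {P,Q} = (74, X64) ✓
(R=52, S=M, T=Q85): row 9 → {P,Q} = (64, X55) ✓
Two rows agree on RST but differ on PQ, so RST → PQ does not hold.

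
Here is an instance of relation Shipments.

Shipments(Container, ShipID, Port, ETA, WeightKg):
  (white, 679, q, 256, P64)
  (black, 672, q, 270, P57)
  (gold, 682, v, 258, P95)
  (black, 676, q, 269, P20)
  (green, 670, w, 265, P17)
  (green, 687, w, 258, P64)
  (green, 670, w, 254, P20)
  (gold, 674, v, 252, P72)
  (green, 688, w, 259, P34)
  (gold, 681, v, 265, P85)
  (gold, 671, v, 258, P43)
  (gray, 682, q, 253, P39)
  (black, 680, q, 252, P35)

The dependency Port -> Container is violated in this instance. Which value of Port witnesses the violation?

q

Port=q: 5 rows → Container takes values {white, black, gray} — violation
Port=v: 4 rows → Container = gold, gold, gold, gold ✓
Port=w: 4 rows → Container = green, green, green, green ✓
The only Port value with inconsistent Container is Port=q.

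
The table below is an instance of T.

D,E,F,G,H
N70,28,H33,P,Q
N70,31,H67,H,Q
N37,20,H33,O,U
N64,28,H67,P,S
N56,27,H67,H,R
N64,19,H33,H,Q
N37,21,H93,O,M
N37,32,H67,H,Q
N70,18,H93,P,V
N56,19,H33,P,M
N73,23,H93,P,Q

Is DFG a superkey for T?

All 11 rows have distinct DFG values, so DFG → (all attributes) holds and DFG is a superkey.

Yes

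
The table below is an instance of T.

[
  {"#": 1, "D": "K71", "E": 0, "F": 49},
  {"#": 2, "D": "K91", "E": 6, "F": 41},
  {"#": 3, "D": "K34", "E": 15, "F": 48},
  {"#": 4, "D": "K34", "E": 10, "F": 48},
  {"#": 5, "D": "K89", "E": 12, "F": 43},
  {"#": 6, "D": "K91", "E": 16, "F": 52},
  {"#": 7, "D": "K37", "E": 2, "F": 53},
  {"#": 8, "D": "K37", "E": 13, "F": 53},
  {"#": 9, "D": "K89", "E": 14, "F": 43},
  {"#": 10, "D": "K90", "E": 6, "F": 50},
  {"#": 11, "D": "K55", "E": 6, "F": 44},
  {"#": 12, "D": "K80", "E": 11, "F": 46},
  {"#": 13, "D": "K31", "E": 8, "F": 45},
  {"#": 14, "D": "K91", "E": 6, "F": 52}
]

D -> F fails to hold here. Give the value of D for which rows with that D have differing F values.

K91

D=K71: row 1 → F = 49 ✓
D=K91: rows 2, 6, 14 → F takes values {41, 52} — violation
D=K34: rows 3, 4 → F = 48, 48 ✓
D=K89: rows 5, 9 → F = 43, 43 ✓
D=K37: rows 7, 8 → F = 53, 53 ✓
D=K90: row 10 → F = 50 ✓
D=K55: row 11 → F = 44 ✓
D=K80: row 12 → F = 46 ✓
D=K31: row 13 → F = 45 ✓
The only D value with inconsistent F is D=K91.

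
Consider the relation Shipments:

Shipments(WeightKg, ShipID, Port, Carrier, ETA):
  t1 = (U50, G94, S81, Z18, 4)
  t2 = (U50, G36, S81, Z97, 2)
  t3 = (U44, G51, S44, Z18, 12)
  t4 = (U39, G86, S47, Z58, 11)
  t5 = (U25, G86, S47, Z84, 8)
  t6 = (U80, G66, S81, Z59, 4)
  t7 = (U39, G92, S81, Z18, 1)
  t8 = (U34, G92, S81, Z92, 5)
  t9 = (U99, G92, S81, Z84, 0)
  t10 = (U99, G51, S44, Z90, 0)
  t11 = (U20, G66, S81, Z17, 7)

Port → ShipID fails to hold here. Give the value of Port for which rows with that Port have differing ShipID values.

S81

Port=S81: rows 1, 2, 6, 7, 8, 9, 11 → ShipID takes values {G94, G36, G66, G92} — violation
Port=S44: rows 3, 10 → ShipID = G51, G51 ✓
Port=S47: rows 4, 5 → ShipID = G86, G86 ✓
The only Port value with inconsistent ShipID is Port=S81.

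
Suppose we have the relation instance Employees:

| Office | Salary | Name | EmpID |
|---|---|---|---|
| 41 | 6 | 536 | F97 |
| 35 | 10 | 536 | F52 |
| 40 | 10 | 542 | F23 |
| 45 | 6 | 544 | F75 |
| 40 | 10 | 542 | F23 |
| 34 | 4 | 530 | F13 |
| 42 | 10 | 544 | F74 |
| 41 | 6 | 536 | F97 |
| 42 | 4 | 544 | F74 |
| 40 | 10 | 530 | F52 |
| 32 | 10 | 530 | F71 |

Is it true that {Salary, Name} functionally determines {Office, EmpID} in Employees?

No

(Salary=6, Name=536): 2 rows → {Office,EmpID} = (41, F97), (41, F97) ✓
(Salary=10, Name=536): 1 row → {Office,EmpID} = (35, F52) ✓
(Salary=10, Name=542): 2 rows → {Office,EmpID} = (40, F23), (40, F23) ✓
(Salary=6, Name=544): 1 row → {Office,EmpID} = (45, F75) ✓
(Salary=4, Name=530): 1 row → {Office,EmpID} = (34, F13) ✓
(Salary=10, Name=544): 1 row → {Office,EmpID} = (42, F74) ✓
(Salary=4, Name=544): 1 row → {Office,EmpID} = (42, F74) ✓
(Salary=10, Name=530): 2 rows → {Office,EmpID} takes values {(40, F52), (32, F71)} — violation
Two rows agree on {Salary, Name} but differ on {Office, EmpID}, so {Salary, Name} → {Office, EmpID} does not hold.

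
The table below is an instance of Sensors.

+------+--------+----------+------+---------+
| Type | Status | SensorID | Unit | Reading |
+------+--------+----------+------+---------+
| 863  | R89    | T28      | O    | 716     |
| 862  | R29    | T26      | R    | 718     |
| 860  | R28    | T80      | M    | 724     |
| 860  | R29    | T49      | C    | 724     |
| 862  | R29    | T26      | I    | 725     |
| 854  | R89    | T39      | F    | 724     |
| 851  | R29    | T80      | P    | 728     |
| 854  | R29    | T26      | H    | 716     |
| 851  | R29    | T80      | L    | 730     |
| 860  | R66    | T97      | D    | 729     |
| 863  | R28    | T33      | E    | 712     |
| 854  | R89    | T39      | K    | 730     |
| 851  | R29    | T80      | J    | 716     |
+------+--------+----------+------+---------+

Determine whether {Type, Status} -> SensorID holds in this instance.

(Type=863, Status=R89): 1 row → SensorID = T28 ✓
(Type=862, Status=R29): 2 rows → SensorID = T26, T26 ✓
(Type=860, Status=R28): 1 row → SensorID = T80 ✓
(Type=860, Status=R29): 1 row → SensorID = T49 ✓
(Type=854, Status=R89): 2 rows → SensorID = T39, T39 ✓
(Type=851, Status=R29): 3 rows → SensorID = T80, T80, T80 ✓
(Type=854, Status=R29): 1 row → SensorID = T26 ✓
(Type=860, Status=R66): 1 row → SensorID = T97 ✓
(Type=863, Status=R28): 1 row → SensorID = T33 ✓
Every {Type, Status} value is associated with a single SensorID value, so {Type, Status} -> SensorID holds.

Yes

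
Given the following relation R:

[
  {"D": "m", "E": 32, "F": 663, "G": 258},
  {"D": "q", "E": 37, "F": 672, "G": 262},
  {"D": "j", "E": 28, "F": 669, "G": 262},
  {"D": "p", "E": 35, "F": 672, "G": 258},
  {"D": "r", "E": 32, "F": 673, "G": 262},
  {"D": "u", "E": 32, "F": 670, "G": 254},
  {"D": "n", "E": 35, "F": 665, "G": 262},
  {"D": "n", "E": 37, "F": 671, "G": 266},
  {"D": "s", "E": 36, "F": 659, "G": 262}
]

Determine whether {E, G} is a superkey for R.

All 9 rows have distinct {E, G} values, so {E, G} → (all attributes) holds and {E, G} is a superkey.

Yes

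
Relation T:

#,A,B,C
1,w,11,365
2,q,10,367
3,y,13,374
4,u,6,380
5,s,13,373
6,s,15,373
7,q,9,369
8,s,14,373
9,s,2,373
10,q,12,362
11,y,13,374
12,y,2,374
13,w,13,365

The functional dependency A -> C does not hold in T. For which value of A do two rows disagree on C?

q

A=w: rows 1, 13 → C = 365, 365 ✓
A=q: rows 2, 7, 10 → C takes values {367, 369, 362} — violation
A=y: rows 3, 11, 12 → C = 374, 374, 374 ✓
A=u: row 4 → C = 380 ✓
A=s: rows 5, 6, 8, 9 → C = 373, 373, 373, 373 ✓
The only A value with inconsistent C is A=q.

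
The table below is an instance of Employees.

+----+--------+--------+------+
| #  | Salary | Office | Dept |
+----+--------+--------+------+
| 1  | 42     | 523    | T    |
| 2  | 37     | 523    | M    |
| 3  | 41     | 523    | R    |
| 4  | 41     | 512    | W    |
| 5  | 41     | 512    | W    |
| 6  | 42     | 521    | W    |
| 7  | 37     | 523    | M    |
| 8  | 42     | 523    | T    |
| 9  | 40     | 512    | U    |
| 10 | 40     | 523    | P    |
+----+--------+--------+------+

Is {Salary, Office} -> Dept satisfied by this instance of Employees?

Yes

(Salary=42, Office=523): rows 1, 8 → Dept = T, T ✓
(Salary=37, Office=523): rows 2, 7 → Dept = M, M ✓
(Salary=41, Office=523): row 3 → Dept = R ✓
(Salary=41, Office=512): rows 4, 5 → Dept = W, W ✓
(Salary=42, Office=521): row 6 → Dept = W ✓
(Salary=40, Office=512): row 9 → Dept = U ✓
(Salary=40, Office=523): row 10 → Dept = P ✓
Every {Salary, Office} value is associated with a single Dept value, so {Salary, Office} -> Dept holds.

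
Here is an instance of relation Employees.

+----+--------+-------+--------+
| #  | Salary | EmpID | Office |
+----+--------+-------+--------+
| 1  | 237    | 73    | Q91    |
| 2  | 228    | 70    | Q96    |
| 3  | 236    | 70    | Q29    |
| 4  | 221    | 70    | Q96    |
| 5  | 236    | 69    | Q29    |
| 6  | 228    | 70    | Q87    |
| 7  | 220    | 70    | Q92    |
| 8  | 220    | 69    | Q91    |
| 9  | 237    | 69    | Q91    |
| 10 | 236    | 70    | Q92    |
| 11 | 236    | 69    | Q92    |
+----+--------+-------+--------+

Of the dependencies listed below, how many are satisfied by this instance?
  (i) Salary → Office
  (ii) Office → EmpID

0

(i) Salary → Office: Salary=228: rows 2, 6 → Office takes values {Q96, Q87} — violation; Salary=236: rows 3, 5, 10, 11 → Office takes values {Q29, Q92} — violation; Salary=220: rows 7, 8 → Office takes values {Q92, Q91} — violation — fails.
(ii) Office → EmpID: Office=Q91: rows 1, 8, 9 → EmpID takes values {73, 69} — violation; Office=Q29: rows 3, 5 → EmpID takes values {70, 69} — violation; Office=Q92: rows 7, 10, 11 → EmpID takes values {70, 69} — violation — fails.
None of the 2 dependencies hold.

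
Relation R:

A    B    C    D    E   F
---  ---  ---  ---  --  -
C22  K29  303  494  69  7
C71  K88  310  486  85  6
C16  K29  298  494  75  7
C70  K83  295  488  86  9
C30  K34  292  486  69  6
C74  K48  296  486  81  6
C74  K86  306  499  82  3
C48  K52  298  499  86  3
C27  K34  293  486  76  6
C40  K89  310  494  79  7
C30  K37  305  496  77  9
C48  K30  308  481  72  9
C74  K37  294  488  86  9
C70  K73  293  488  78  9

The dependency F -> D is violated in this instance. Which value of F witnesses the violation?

9

F=7: 3 rows → D = 494, 494, 494 ✓
F=6: 4 rows → D = 486, 486, 486, 486 ✓
F=9: 5 rows → D takes values {488, 496, 481} — violation
F=3: 2 rows → D = 499, 499 ✓
The only F value with inconsistent D is F=9.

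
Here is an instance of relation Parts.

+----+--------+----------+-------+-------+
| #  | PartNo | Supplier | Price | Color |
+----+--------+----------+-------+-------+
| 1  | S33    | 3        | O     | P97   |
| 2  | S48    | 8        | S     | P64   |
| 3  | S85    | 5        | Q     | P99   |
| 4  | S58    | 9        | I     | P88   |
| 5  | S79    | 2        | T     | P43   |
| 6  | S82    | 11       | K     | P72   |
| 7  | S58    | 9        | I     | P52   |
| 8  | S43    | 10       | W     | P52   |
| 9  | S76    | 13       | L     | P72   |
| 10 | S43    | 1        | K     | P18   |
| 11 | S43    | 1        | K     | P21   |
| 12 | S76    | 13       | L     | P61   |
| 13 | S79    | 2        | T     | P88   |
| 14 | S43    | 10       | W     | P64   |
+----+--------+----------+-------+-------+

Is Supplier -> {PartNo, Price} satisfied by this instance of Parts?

Supplier=3: row 1 → {PartNo,Price} = (S33, O) ✓
Supplier=8: row 2 → {PartNo,Price} = (S48, S) ✓
Supplier=5: row 3 → {PartNo,Price} = (S85, Q) ✓
Supplier=9: rows 4, 7 → {PartNo,Price} = (S58, I), (S58, I) ✓
Supplier=2: rows 5, 13 → {PartNo,Price} = (S79, T), (S79, T) ✓
Supplier=11: row 6 → {PartNo,Price} = (S82, K) ✓
Supplier=10: rows 8, 14 → {PartNo,Price} = (S43, W), (S43, W) ✓
Supplier=13: rows 9, 12 → {PartNo,Price} = (S76, L), (S76, L) ✓
Supplier=1: rows 10, 11 → {PartNo,Price} = (S43, K), (S43, K) ✓
Every Supplier value is associated with a single {PartNo, Price} value, so Supplier -> {PartNo, Price} holds.

Yes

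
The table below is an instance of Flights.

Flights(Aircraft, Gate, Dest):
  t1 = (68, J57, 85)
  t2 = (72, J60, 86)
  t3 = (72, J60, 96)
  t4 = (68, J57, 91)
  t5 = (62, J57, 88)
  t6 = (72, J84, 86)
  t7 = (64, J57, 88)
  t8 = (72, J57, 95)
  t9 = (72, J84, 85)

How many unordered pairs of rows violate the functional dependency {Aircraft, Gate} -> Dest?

(Aircraft=68, Gate=J57): violating pairs (1,4) — 1 pair.
(Aircraft=72, Gate=J60): violating pairs (2,3) — 1 pair.
(Aircraft=72, Gate=J84): violating pairs (6,9) — 1 pair.

3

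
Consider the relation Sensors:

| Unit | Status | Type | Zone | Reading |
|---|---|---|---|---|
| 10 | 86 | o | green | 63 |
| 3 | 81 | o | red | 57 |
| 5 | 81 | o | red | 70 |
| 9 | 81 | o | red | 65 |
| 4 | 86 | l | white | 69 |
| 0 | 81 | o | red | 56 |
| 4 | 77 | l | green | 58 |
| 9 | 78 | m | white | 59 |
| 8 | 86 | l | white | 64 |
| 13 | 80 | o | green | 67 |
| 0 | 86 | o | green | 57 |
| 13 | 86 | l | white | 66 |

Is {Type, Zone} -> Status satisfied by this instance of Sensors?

No

(Type=o, Zone=green): 3 rows → Status takes values {86, 80} — violation
(Type=o, Zone=red): 4 rows → Status = 81, 81, 81, 81 ✓
(Type=l, Zone=white): 3 rows → Status = 86, 86, 86 ✓
(Type=l, Zone=green): 1 row → Status = 77 ✓
(Type=m, Zone=white): 1 row → Status = 78 ✓
Two rows agree on {Type, Zone} but differ on Status, so {Type, Zone} -> Status does not hold.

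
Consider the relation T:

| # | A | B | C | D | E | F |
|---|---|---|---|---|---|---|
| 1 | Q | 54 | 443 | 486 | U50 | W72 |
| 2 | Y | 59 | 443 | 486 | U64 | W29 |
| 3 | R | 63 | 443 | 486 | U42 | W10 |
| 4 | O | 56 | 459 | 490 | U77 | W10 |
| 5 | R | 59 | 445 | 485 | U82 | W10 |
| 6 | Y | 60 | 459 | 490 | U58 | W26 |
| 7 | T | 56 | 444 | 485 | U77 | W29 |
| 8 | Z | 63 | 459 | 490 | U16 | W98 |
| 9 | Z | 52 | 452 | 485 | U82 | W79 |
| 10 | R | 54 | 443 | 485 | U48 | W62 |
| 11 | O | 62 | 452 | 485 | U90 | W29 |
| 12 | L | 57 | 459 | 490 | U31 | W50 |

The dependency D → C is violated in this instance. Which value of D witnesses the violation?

D=486: rows 1, 2, 3 → C = 443, 443, 443 ✓
D=490: rows 4, 6, 8, 12 → C = 459, 459, 459, 459 ✓
D=485: rows 5, 7, 9, 10, 11 → C takes values {445, 444, 452, 443} — violation
The only D value with inconsistent C is D=485.

485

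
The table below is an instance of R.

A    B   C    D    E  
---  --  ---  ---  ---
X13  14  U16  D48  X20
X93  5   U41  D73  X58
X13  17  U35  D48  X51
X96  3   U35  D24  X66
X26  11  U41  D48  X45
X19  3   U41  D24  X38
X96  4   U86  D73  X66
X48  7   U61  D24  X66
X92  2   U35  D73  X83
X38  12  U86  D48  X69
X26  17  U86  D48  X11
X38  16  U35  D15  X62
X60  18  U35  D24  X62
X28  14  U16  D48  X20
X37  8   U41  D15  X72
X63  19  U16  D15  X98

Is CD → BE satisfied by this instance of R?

No

(C=U16, D=D48): 2 rows → {B,E} = (14, X20), (14, X20) ✓
(C=U41, D=D73): 1 row → {B,E} = (5, X58) ✓
(C=U35, D=D48): 1 row → {B,E} = (17, X51) ✓
(C=U35, D=D24): 2 rows → {B,E} takes values {(3, X66), (18, X62)} — violation
(C=U41, D=D48): 1 row → {B,E} = (11, X45) ✓
(C=U41, D=D24): 1 row → {B,E} = (3, X38) ✓
(C=U86, D=D73): 1 row → {B,E} = (4, X66) ✓
(C=U61, D=D24): 1 row → {B,E} = (7, X66) ✓
(C=U35, D=D73): 1 row → {B,E} = (2, X83) ✓
(C=U86, D=D48): 2 rows → {B,E} takes values {(12, X69), (17, X11)} — violation
(C=U35, D=D15): 1 row → {B,E} = (16, X62) ✓
(C=U41, D=D15): 1 row → {B,E} = (8, X72) ✓
(C=U16, D=D15): 1 row → {B,E} = (19, X98) ✓
Two rows agree on CD but differ on BE, so CD → BE does not hold.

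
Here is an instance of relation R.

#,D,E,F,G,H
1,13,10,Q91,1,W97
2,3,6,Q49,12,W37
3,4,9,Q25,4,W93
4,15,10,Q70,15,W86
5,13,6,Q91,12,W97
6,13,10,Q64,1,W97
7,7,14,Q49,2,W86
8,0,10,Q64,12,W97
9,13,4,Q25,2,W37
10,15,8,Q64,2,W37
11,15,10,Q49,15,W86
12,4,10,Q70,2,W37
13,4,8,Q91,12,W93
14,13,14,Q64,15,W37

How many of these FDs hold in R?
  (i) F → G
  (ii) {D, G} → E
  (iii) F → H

(i) F → G: F=Q91: rows 1, 5, 13 → G takes values {1, 12} — violation; F=Q49: rows 2, 7, 11 → G takes values {12, 2, 15} — violation; F=Q25: rows 3, 9 → G takes values {4, 2} — violation; F=Q70: rows 4, 12 → G takes values {15, 2} — violation; F=Q64: rows 6, 8, 10, 14 → G takes values {1, 12, 2, 15} — violation — fails.
(ii) {D, G} → E: every LHS value maps to a single RHS value — holds.
(iii) F → H: F=Q91: rows 1, 5, 13 → H takes values {W97, W93} — violation; F=Q49: rows 2, 7, 11 → H takes values {W37, W86} — violation; F=Q25: rows 3, 9 → H takes values {W93, W37} — violation; F=Q70: rows 4, 12 → H takes values {W86, W37} — violation; F=Q64: rows 6, 8, 10, 14 → H takes values {W97, W37} — violation — fails.
1 of the 3 dependencies holds.

1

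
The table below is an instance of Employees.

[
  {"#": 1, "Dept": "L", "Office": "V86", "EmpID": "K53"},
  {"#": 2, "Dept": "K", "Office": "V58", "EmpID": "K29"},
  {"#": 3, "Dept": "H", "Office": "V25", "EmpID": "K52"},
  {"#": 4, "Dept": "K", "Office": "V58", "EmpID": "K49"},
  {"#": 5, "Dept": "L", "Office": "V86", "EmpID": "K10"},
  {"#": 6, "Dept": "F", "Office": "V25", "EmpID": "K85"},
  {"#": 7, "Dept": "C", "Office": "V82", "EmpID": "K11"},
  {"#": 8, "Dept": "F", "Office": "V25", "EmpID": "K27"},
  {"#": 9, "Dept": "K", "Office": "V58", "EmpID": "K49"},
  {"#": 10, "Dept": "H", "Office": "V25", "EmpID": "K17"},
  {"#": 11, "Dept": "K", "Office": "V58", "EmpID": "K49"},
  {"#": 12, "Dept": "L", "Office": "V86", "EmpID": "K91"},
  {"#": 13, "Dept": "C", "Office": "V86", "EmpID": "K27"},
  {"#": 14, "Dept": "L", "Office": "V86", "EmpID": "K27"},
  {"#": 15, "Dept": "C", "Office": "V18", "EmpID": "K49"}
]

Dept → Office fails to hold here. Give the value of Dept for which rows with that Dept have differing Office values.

Dept=L: rows 1, 5, 12, 14 → Office = V86, V86, V86, V86 ✓
Dept=K: rows 2, 4, 9, 11 → Office = V58, V58, V58, V58 ✓
Dept=H: rows 3, 10 → Office = V25, V25 ✓
Dept=F: rows 6, 8 → Office = V25, V25 ✓
Dept=C: rows 7, 13, 15 → Office takes values {V82, V86, V18} — violation
The only Dept value with inconsistent Office is Dept=C.

C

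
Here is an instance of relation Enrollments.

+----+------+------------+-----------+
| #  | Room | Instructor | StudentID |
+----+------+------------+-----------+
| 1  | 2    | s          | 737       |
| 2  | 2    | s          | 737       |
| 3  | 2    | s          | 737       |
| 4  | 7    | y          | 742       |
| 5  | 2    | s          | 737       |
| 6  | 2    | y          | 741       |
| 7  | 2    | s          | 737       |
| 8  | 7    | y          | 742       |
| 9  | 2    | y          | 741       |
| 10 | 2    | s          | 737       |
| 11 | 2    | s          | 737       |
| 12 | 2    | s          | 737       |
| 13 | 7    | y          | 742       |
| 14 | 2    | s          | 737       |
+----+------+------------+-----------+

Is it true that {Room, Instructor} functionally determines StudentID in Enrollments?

Yes

(Room=2, Instructor=s): rows 1, 2, 3, 5, 7, 10, 11, 12, 14 → StudentID = 737, 737, 737, 737, 737, 737, 737, 737, 737 ✓
(Room=7, Instructor=y): rows 4, 8, 13 → StudentID = 742, 742, 742 ✓
(Room=2, Instructor=y): rows 6, 9 → StudentID = 741, 741 ✓
Every {Room, Instructor} value is associated with a single StudentID value, so {Room, Instructor} → StudentID holds.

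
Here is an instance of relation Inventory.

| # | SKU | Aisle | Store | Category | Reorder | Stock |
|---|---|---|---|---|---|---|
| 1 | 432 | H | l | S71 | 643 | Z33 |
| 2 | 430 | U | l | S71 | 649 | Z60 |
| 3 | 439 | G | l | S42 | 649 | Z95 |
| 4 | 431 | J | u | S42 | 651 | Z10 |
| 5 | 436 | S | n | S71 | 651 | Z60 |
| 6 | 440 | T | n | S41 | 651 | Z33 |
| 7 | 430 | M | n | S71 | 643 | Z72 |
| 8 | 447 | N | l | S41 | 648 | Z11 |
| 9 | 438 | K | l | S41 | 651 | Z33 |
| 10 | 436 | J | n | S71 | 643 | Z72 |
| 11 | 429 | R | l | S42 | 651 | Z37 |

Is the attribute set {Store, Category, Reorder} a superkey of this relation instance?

Rows 7 and 10 have the same {Store, Category, Reorder} value (Store=n, Category=S71, Reorder=643) but are distinct tuples, so {Store, Category, Reorder} does not determine every attribute — not a superkey.

No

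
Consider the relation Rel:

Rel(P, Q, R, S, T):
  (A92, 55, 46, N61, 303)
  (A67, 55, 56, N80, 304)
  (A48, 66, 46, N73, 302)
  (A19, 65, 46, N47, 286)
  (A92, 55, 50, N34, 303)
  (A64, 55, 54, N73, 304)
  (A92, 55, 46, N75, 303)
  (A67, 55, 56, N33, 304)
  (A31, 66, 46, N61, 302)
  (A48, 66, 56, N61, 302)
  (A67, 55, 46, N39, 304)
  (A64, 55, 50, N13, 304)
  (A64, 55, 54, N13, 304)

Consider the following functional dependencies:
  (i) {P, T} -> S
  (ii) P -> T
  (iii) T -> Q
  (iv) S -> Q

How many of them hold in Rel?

2

(i) {P, T} -> S: (P=A92, T=303): 3 rows → S takes values {N61, N34, N75} — violation; (P=A67, T=304): 3 rows → S takes values {N80, N33, N39} — violation; (P=A48, T=302): 2 rows → S takes values {N73, N61} — violation; (P=A64, T=304): 3 rows → S takes values {N73, N13} — violation — fails.
(ii) P -> T: every LHS value maps to a single RHS value — holds.
(iii) T -> Q: every LHS value maps to a single RHS value — holds.
(iv) S -> Q: S=N61: 3 rows → Q takes values {55, 66} — violation; S=N73: 2 rows → Q takes values {66, 55} — violation — fails.
2 of the 4 dependencies hold.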